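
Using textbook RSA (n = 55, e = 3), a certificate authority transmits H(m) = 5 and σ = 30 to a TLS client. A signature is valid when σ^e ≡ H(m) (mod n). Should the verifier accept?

σ^2 ≡ 30^2 = 900 ≡ 20
3 = 2 + 1, so σ^3 ≡ 20·30 ≡ 50 (mod 55)
The recovered value 50 does not match the digest 5.

reject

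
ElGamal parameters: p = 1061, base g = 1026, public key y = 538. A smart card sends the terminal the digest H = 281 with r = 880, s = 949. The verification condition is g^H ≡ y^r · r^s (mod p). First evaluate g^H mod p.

Squares mod 1061: 1026^1≡1026, 1026^2≡164, 1026^4≡371, 1026^8≡772, 1026^16≡763, 1026^32≡741, 1026^64≡544, 1026^128≡978, 1026^256≡523
281 = 256 + 16 + 8 + 1, so 1026^281 ≡ 523·763·772·1026 ≡ 298 (mod 1061)

298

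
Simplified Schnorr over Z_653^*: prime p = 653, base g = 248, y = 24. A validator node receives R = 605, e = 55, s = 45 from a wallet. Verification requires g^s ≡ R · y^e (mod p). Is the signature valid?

valid

g^s mod p:
248^45 mod 653 = 494
R · y^e mod p:
24^55 mod 653 = 289
605·289 = 174845 ≡ 494 (mod 653)
494 ≡ 494 (mod 653); signature holds.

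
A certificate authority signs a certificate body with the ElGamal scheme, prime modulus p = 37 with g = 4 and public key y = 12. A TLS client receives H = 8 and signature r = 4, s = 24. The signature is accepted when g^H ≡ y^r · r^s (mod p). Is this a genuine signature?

Left side g^H mod p:
4^2 = 16
4^4 ≡ 16^2 = 256 ≡ 34
4^8 ≡ 34^2 = 1156 ≡ 9
Right side y^r · r^s mod p:
12^2 = 144 ≡ 33
12^4 ≡ 33^2 = 1089 ≡ 16
4^2 = 16
4^4 ≡ 16^2 = 256 ≡ 34
4^8 ≡ 34^2 = 1156 ≡ 9
4^16 ≡ 9^2 = 81 ≡ 7
24 = 16 + 8, so 4^24 ≡ 7·9 ≡ 26 (mod 37)
16·26 = 416 ≡ 9 (mod 37)
9 ≡ 9 (mod 37), so the signature is genuine.

genuine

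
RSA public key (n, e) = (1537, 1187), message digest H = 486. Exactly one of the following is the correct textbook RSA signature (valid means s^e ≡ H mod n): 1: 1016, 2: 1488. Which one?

2

Candidate 1: Squares mod 1537: 1016^1≡1016, 1016^2≡929, 1016^4≡784, 1016^8≡1393, 1016^16≡755, 1016^32≡1335, 1016^64≡842, 1016^128≡407, 1016^256≡1190, 1016^512≡523, 1016^1024≡1480; 1187 = 1024 + 128 + 32 + 2 + 1, so 1016^1187 ≡ 1480·407·1335·929·1016 ≡ 117 (mod 1537)
Candidate 2: Squares mod 1537: 1488^1≡1488, 1488^2≡864, 1488^4≡1051, 1488^8≡1035, 1488^16≡1473, 1488^32≡1022, 1488^64≡861, 1488^128≡487, 1488^256≡471, 1488^512≡513, 1488^1024≡342; 1187 = 1024 + 128 + 32 + 2 + 1, so 1488^1187 ≡ 342·487·1022·864·1488 ≡ 486 (mod 1537)
  → matches H = 486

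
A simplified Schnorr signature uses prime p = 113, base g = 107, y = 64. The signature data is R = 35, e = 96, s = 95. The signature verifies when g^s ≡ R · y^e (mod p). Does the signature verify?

verifies

g^s mod p:
107^2 = 11449 ≡ 36
107^4 ≡ 36^2 = 1296 ≡ 53
107^8 ≡ 53^2 = 2809 ≡ 97
107^16 ≡ 97^2 = 9409 ≡ 30
107^32 ≡ 30^2 = 900 ≡ 109
107^64 ≡ 109^2 = 11881 ≡ 16
95 = 64 + 16 + 8 + 4 + 2 + 1, so 107^95 ≡ 16·30·97·53·36·107 ≡ 86 (mod 113)
R · y^e mod p:
64^2 = 4096 ≡ 28
64^4 ≡ 28^2 = 784 ≡ 106
64^8 ≡ 106^2 = 11236 ≡ 49
64^16 ≡ 49^2 = 2401 ≡ 28
64^32 ≡ 28^2 = 784 ≡ 106
64^64 ≡ 106^2 = 11236 ≡ 49
96 = 64 + 32, so 64^96 ≡ 49·106 ≡ 109 (mod 113)
35·109 = 3815 ≡ 86 (mod 113)
86 ≡ 86 (mod 113); signature holds.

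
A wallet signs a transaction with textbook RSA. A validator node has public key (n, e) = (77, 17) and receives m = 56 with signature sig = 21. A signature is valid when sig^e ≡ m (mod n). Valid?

no

sig^2 ≡ 21^2 = 441 ≡ 56
sig^4 ≡ 56^2 = 3136 ≡ 56
sig^8 ≡ 56^2 = 3136 ≡ 56
sig^16 ≡ 56^2 = 3136 ≡ 56
17 = 16 + 1, so sig^17 ≡ 56·21 ≡ 21 (mod 77)
sig^17 mod 77 = 21, but m = 56.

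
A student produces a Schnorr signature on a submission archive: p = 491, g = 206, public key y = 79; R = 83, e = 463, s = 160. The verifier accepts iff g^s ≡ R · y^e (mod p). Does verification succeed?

passes

g^s mod p:
206^2 = 42436 ≡ 210
206^4 ≡ 210^2 = 44100 ≡ 401
206^8 ≡ 401^2 = 160801 ≡ 244
206^16 ≡ 244^2 = 59536 ≡ 125
206^32 ≡ 125^2 = 15625 ≡ 404
206^64 ≡ 404^2 = 163216 ≡ 204
206^128 ≡ 204^2 = 41616 ≡ 372
160 = 128 + 32, so 206^160 ≡ 372·404 ≡ 42 (mod 491)
R · y^e mod p:
79^2 = 6241 ≡ 349
79^4 ≡ 349^2 = 121801 ≡ 33
79^8 ≡ 33^2 = 1089 ≡ 107
79^16 ≡ 107^2 = 11449 ≡ 156
79^32 ≡ 156^2 = 24336 ≡ 277
79^64 ≡ 277^2 = 76729 ≡ 133
79^128 ≡ 133^2 = 17689 ≡ 13
79^256 ≡ 13^2 = 169
463 = 256 + 128 + 64 + 8 + 4 + 2 + 1, so 79^463 ≡ 169·13·133·107·33·349·79 ≡ 36 (mod 491)
83·36 = 2988 ≡ 42 (mod 491)
42 ≡ 42 (mod 491); signature holds.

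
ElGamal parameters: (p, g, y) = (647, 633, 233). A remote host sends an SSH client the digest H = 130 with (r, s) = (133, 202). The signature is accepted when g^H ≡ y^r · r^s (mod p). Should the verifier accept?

Left side g^H mod p:
Squares mod 647: 633^1≡633, 633^2≡196, 633^4≡243, 633^8≡172, 633^16≡469, 633^32≡628, 633^64≡361, 633^128≡274
130 = 128 + 2, so 633^130 ≡ 274·196 ≡ 3 (mod 647)
Right side y^r · r^s mod p:
Squares mod 647: 233^1≡233, 233^2≡588, 233^4≡246, 233^8≡345, 233^16≡624, 233^32≡529, 233^64≡337, 233^128≡344
133 = 128 + 4 + 1, so 233^133 ≡ 344·246·233 ≡ 67 (mod 647)
Squares mod 647: 133^1≡133, 133^2≡220, 133^4≡522, 133^8≡97, 133^16≡351, 133^32≡271, 133^64≡330, 133^128≡204
202 = 128 + 64 + 8 + 2, so 133^202 ≡ 204·330·97·220 ≡ 295 (mod 647)
67·295 = 19765 ≡ 355 (mod 647)
3 ≠ 355, so verification fails.

reject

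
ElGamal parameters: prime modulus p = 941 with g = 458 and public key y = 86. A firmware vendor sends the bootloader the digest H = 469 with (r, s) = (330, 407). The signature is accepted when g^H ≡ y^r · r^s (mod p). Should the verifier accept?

Left side g^H mod p:
458^2 = 209764 ≡ 862
458^4 ≡ 862^2 = 743044 ≡ 595
458^8 ≡ 595^2 = 354025 ≡ 209
458^16 ≡ 209^2 = 43681 ≡ 395
458^32 ≡ 395^2 = 156025 ≡ 760
458^64 ≡ 760^2 = 577600 ≡ 767
458^128 ≡ 767^2 = 588289 ≡ 164
458^256 ≡ 164^2 = 26896 ≡ 548
469 = 256 + 128 + 64 + 16 + 4 + 1, so 458^469 ≡ 548·164·767·395·595·458 ≡ 113 (mod 941)
Right side y^r · r^s mod p:
86^2 = 7396 ≡ 809
86^4 ≡ 809^2 = 654481 ≡ 486
86^8 ≡ 486^2 = 236196 ≡ 5
86^16 ≡ 5^2 = 25
86^32 ≡ 25^2 = 625
86^64 ≡ 625^2 = 390625 ≡ 110
86^128 ≡ 110^2 = 12100 ≡ 808
86^256 ≡ 808^2 = 652864 ≡ 751
330 = 256 + 64 + 8 + 2, so 86^330 ≡ 751·110·5·809 ≡ 822 (mod 941)
330^2 = 108900 ≡ 685
330^4 ≡ 685^2 = 469225 ≡ 607
330^8 ≡ 607^2 = 368449 ≡ 518
330^16 ≡ 518^2 = 268324 ≡ 139
330^32 ≡ 139^2 = 19321 ≡ 501
330^64 ≡ 501^2 = 251001 ≡ 695
330^128 ≡ 695^2 = 483025 ≡ 292
330^256 ≡ 292^2 = 85264 ≡ 574
407 = 256 + 128 + 16 + 4 + 2 + 1, so 330^407 ≡ 574·292·139·607·685·330 ≡ 162 (mod 941)
822·162 = 133164 ≡ 483 (mod 941)
113 ≠ 483, so verification fails.

reject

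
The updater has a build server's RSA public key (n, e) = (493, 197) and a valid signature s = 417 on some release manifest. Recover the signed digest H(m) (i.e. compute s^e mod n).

s^2 ≡ 417^2 = 173889 ≡ 353
s^4 ≡ 353^2 = 124609 ≡ 373
s^8 ≡ 373^2 = 139129 ≡ 103
s^16 ≡ 103^2 = 10609 ≡ 256
s^32 ≡ 256^2 = 65536 ≡ 460
s^64 ≡ 460^2 = 211600 ≡ 103
s^128 ≡ 103^2 = 10609 ≡ 256
197 = 128 + 64 + 4 + 1, so s^197 ≡ 256·103·373·417 ≡ 127 (mod 493)

127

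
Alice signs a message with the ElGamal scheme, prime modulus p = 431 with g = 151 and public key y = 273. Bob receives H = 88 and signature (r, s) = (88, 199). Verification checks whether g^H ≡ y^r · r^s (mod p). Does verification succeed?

Left side g^H mod p:
Squares mod 431: 151^1≡151, 151^2≡389, 151^4≡40, 151^8≡307, 151^16≡291, 151^32≡205, 151^64≡218
88 = 64 + 16 + 8, so 151^88 ≡ 218·291·307 ≡ 300 (mod 431)
Right side y^r · r^s mod p:
Squares mod 431: 273^1≡273, 273^2≡397, 273^4≡294, 273^8≡236, 273^16≡97, 273^32≡358, 273^64≡157
88 = 64 + 16 + 8, so 273^88 ≡ 157·97·236 ≡ 366 (mod 431)
Squares mod 431: 88^1≡88, 88^2≡417, 88^4≡196, 88^8≡57, 88^16≡232, 88^32≡380, 88^64≡15, 88^128≡225
199 = 128 + 64 + 4 + 2 + 1, so 88^199 ≡ 225·15·196·417·88 ≡ 418 (mod 431)
366·418 = 152988 ≡ 414 (mod 431)
300 ≠ 414, so verification fails.

fails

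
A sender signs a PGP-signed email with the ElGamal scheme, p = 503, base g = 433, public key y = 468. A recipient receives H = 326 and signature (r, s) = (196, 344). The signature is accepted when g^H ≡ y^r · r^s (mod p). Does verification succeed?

Left side g^H mod p:
433^2 = 187489 ≡ 373
433^4 ≡ 373^2 = 139129 ≡ 301
433^8 ≡ 301^2 = 90601 ≡ 61
433^16 ≡ 61^2 = 3721 ≡ 200
433^32 ≡ 200^2 = 40000 ≡ 263
433^64 ≡ 263^2 = 69169 ≡ 258
433^128 ≡ 258^2 = 66564 ≡ 168
433^256 ≡ 168^2 = 28224 ≡ 56
326 = 256 + 64 + 4 + 2, so 433^326 ≡ 56·258·301·373 ≡ 131 (mod 503)
Right side y^r · r^s mod p:
468^2 = 219024 ≡ 219
468^4 ≡ 219^2 = 47961 ≡ 176
468^8 ≡ 176^2 = 30976 ≡ 293
468^16 ≡ 293^2 = 85849 ≡ 339
468^32 ≡ 339^2 = 114921 ≡ 237
468^64 ≡ 237^2 = 56169 ≡ 336
468^128 ≡ 336^2 = 112896 ≡ 224
196 = 128 + 64 + 4, so 468^196 ≡ 224·336·176 ≡ 462 (mod 503)
196^2 = 38416 ≡ 188
196^4 ≡ 188^2 = 35344 ≡ 134
196^8 ≡ 134^2 = 17956 ≡ 351
196^16 ≡ 351^2 = 123201 ≡ 469
196^32 ≡ 469^2 = 219961 ≡ 150
196^64 ≡ 150^2 = 22500 ≡ 368
196^128 ≡ 368^2 = 135424 ≡ 117
196^256 ≡ 117^2 = 13689 ≡ 108
344 = 256 + 64 + 16 + 8, so 196^344 ≡ 108·368·469·351 ≡ 463 (mod 503)
462·463 = 213906 ≡ 131 (mod 503)
131 ≡ 131 (mod 503), so the signature is genuine.

passes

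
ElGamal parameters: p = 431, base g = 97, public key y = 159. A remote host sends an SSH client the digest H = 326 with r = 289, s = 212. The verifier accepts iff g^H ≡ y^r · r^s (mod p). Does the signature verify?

verifies

Left side g^H mod p:
97^2 = 9409 ≡ 358
97^4 ≡ 358^2 = 128164 ≡ 157
97^8 ≡ 157^2 = 24649 ≡ 82
97^16 ≡ 82^2 = 6724 ≡ 259
97^32 ≡ 259^2 = 67081 ≡ 276
97^64 ≡ 276^2 = 76176 ≡ 320
97^128 ≡ 320^2 = 102400 ≡ 253
97^256 ≡ 253^2 = 64009 ≡ 221
326 = 256 + 64 + 4 + 2, so 97^326 ≡ 221·320·157·358 ≡ 302 (mod 431)
Right side y^r · r^s mod p:
159^2 = 25281 ≡ 283
159^4 ≡ 283^2 = 80089 ≡ 354
159^8 ≡ 354^2 = 125316 ≡ 326
159^16 ≡ 326^2 = 106276 ≡ 250
159^32 ≡ 250^2 = 62500 ≡ 5
159^64 ≡ 5^2 = 25
159^128 ≡ 25^2 = 625 ≡ 194
159^256 ≡ 194^2 = 37636 ≡ 139
289 = 256 + 32 + 1, so 159^289 ≡ 139·5·159 ≡ 169 (mod 431)
289^2 = 83521 ≡ 338
289^4 ≡ 338^2 = 114244 ≡ 29
289^8 ≡ 29^2 = 841 ≡ 410
289^16 ≡ 410^2 = 168100 ≡ 10
289^32 ≡ 10^2 = 100
289^64 ≡ 100^2 = 10000 ≡ 87
289^128 ≡ 87^2 = 7569 ≡ 242
212 = 128 + 64 + 16 + 4, so 289^212 ≡ 242·87·10·29 ≡ 114 (mod 431)
169·114 = 19266 ≡ 302 (mod 431)
302 ≡ 302 (mod 431), so the signature is genuine.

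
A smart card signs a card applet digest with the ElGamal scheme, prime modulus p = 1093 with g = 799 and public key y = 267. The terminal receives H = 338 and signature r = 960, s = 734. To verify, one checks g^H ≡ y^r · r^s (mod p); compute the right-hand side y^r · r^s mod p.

267^2 = 71289 ≡ 244
267^4 ≡ 244^2 = 59536 ≡ 514
267^8 ≡ 514^2 = 264196 ≡ 783
267^16 ≡ 783^2 = 613089 ≡ 1009
267^32 ≡ 1009^2 = 1018081 ≡ 498
267^64 ≡ 498^2 = 248004 ≡ 986
267^128 ≡ 986^2 = 972196 ≡ 519
267^256 ≡ 519^2 = 269361 ≡ 483
267^512 ≡ 483^2 = 233289 ≡ 480
960 = 512 + 256 + 128 + 64, so 267^960 ≡ 480·483·519·986 ≡ 901 (mod 1093)
960^2 = 921600 ≡ 201
960^4 ≡ 201^2 = 40401 ≡ 1053
960^8 ≡ 1053^2 = 1108809 ≡ 507
960^16 ≡ 507^2 = 257049 ≡ 194
960^32 ≡ 194^2 = 37636 ≡ 474
960^64 ≡ 474^2 = 224676 ≡ 611
960^128 ≡ 611^2 = 373321 ≡ 608
960^256 ≡ 608^2 = 369664 ≡ 230
960^512 ≡ 230^2 = 52900 ≡ 436
734 = 512 + 128 + 64 + 16 + 8 + 4 + 2, so 960^734 ≡ 436·608·611·194·507·1053·201 ≡ 106 (mod 1093)
y^r · r^s ≡ 901·106 = 95506 ≡ 415 (mod 1093)

415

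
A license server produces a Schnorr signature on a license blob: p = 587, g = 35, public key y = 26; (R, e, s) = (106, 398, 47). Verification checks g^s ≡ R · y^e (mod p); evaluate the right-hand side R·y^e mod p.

402

Squares mod 587: 26^1≡26, 26^2≡89, 26^4≡290, 26^8≡159, 26^16≡40, 26^32≡426, 26^64≡93, 26^128≡431, 26^256≡269
398 = 256 + 128 + 8 + 4 + 2, so 26^398 ≡ 269·431·159·290·89 ≡ 181 (mod 587)
R · y^e ≡ 106·181 = 19186 ≡ 402 (mod 587)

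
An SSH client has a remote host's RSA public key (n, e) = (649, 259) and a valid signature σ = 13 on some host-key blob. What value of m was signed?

σ^259 mod 649 = 391

391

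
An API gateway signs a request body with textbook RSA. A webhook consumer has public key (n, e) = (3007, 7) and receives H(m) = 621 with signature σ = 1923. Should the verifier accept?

σ^2 ≡ 1923^2 = 3697929 ≡ 2326
σ^4 ≡ 2326^2 = 5410276 ≡ 683
7 = 4 + 2 + 1, so σ^7 ≡ 683·2326·1923 ≡ 621 (mod 3007)
621 = H(m), so the signature checks out.

accept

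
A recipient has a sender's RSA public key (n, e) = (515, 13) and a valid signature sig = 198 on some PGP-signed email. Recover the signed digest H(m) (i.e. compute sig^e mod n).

73

sig^2 ≡ 198^2 = 39204 ≡ 64
sig^4 ≡ 64^2 = 4096 ≡ 491
sig^8 ≡ 491^2 = 241081 ≡ 61
13 = 8 + 4 + 1, so sig^13 ≡ 61·491·198 ≡ 73 (mod 515)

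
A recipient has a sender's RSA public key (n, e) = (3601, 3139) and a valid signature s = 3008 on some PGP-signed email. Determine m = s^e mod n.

Squares mod 3601: s^1≡3008, s^2≡2352, s^4≡768, s^8≡2861, s^16≡248, s^32≡287, s^64≡3147, s^128≡859, s^256≡3277, s^512≡547, s^1024≡326, s^2048≡1847
3139 = 2048 + 1024 + 64 + 2 + 1, so s^3139 ≡ 1847·326·3147·2352·3008 ≡ 1360 (mod 3601)

1360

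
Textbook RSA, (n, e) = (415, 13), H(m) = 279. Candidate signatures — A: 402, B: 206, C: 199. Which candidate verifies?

Candidate A: Squares mod 415: 402^1≡402, 402^2≡169, 402^4≡341, 402^8≡81; 13 = 8 + 4 + 1, so 402^13 ≡ 81·341·402 ≡ 317 (mod 415)
Candidate B: Squares mod 415: 206^1≡206, 206^2≡106, 206^4≡31, 206^8≡131; 13 = 8 + 4 + 1, so 206^13 ≡ 131·31·206 ≡ 341 (mod 415)
Candidate C: Squares mod 415: 199^1≡199, 199^2≡176, 199^4≡266, 199^8≡206; 13 = 8 + 4 + 1, so 199^13 ≡ 206·266·199 ≡ 279 (mod 415)
  → matches H(m) = 279

C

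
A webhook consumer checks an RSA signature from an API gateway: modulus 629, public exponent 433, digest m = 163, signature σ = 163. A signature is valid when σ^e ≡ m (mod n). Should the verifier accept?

accept

Squares mod 629: σ^1≡163, σ^2≡151, σ^4≡157, σ^8≡118, σ^16≡86, σ^32≡477, σ^64≡460, σ^128≡256, σ^256≡120
433 = 256 + 128 + 32 + 16 + 1, so σ^433 ≡ 120·256·477·86·163 ≡ 163 (mod 629)
163 = m, so the signature checks out.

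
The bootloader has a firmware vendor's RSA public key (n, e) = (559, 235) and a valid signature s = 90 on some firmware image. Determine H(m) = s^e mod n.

428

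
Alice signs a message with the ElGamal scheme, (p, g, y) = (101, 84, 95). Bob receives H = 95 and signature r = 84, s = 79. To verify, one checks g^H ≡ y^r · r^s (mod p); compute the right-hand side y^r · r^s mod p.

1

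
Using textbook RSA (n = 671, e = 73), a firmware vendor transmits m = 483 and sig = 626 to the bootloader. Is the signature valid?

valid

Squares mod 671: sig^1≡626, sig^2≡12, sig^4≡144, sig^8≡606, sig^16≡199, sig^32≡12, sig^64≡144
73 = 64 + 8 + 1, so sig^73 ≡ 144·606·626 ≡ 483 (mod 671)
483 = m, so the signature checks out.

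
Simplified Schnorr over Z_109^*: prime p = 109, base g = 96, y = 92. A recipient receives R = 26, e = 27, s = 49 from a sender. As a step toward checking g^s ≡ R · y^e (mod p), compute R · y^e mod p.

14

92^2 = 8464 ≡ 71
92^4 ≡ 71^2 = 5041 ≡ 27
92^8 ≡ 27^2 = 729 ≡ 75
92^16 ≡ 75^2 = 5625 ≡ 66
27 = 16 + 8 + 2 + 1, so 92^27 ≡ 66·75·71·92 ≡ 76 (mod 109)
R · y^e ≡ 26·76 = 1976 ≡ 14 (mod 109)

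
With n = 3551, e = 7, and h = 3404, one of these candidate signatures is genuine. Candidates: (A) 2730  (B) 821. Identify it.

B

Candidate A: Squares mod 3551: 2730^1≡2730, 2730^2≡2902, 2730^4≡2183; 7 = 4 + 2 + 1, so 2730^7 ≡ 2183·2902·2730 ≡ 147 (mod 3551)
Candidate B: Squares mod 3551: 821^1≡821, 821^2≡2902, 821^4≡2183; 7 = 4 + 2 + 1, so 821^7 ≡ 2183·2902·821 ≡ 3404 (mod 3551)
  → matches h = 3404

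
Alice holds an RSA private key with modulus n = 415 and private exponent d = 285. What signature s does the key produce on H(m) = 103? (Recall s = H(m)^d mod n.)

238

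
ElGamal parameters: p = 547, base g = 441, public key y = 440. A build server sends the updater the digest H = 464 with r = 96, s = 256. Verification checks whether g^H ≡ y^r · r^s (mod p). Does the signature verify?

does not verify

Left side g^H mod p:
441^464 mod 547 = 302
Right side y^r · r^s mod p:
440^96 mod 547 = 293
96^256 mod 547 = 47
293·47 = 13771 ≡ 96 (mod 547)
302 ≠ 96, so verification fails.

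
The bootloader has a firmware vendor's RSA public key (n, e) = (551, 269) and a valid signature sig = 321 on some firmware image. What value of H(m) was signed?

sig^269 mod 551 = 427

427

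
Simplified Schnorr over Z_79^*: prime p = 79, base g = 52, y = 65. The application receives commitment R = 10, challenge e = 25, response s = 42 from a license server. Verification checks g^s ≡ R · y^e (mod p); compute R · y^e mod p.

65^25 mod 79 = 62
R · y^e ≡ 10·62 = 620 ≡ 67 (mod 79)

67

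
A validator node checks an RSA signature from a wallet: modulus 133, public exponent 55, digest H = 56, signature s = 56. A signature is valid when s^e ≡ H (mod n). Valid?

yes

Squares mod 133: s^1≡56, s^2≡77, s^4≡77, s^8≡77, s^16≡77, s^32≡77
55 = 32 + 16 + 4 + 2 + 1, so s^55 ≡ 77·77·77·77·56 ≡ 56 (mod 133)
56 = H, so the signature checks out.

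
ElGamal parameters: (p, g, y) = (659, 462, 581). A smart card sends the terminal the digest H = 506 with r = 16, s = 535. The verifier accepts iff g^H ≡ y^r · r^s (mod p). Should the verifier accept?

Left side g^H mod p:
462^2 = 213444 ≡ 587
462^4 ≡ 587^2 = 344569 ≡ 571
462^8 ≡ 571^2 = 326041 ≡ 495
462^16 ≡ 495^2 = 245025 ≡ 536
462^32 ≡ 536^2 = 287296 ≡ 631
462^64 ≡ 631^2 = 398161 ≡ 125
462^128 ≡ 125^2 = 15625 ≡ 468
462^256 ≡ 468^2 = 219024 ≡ 236
506 = 256 + 128 + 64 + 32 + 16 + 8 + 2, so 462^506 ≡ 236·468·125·631·536·495·587 ≡ 310 (mod 659)
Right side y^r · r^s mod p:
581^2 = 337561 ≡ 153
581^4 ≡ 153^2 = 23409 ≡ 344
581^8 ≡ 344^2 = 118336 ≡ 375
581^16 ≡ 375^2 = 140625 ≡ 258
16^2 = 256
16^4 ≡ 256^2 = 65536 ≡ 295
16^8 ≡ 295^2 = 87025 ≡ 37
16^16 ≡ 37^2 = 1369 ≡ 51
16^32 ≡ 51^2 = 2601 ≡ 624
16^64 ≡ 624^2 = 389376 ≡ 566
16^128 ≡ 566^2 = 320356 ≡ 82
16^256 ≡ 82^2 = 6724 ≡ 134
16^512 ≡ 134^2 = 17956 ≡ 163
535 = 512 + 16 + 4 + 2 + 1, so 16^535 ≡ 163·51·295·256·16 ≡ 154 (mod 659)
258·154 = 39732 ≡ 192 (mod 659)
310 ≠ 192, so verification fails.

reject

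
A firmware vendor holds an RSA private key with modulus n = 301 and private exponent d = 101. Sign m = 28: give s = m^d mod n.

m^2 ≡ 28^2 = 784 ≡ 182
m^4 ≡ 182^2 = 33124 ≡ 14
m^8 ≡ 14^2 = 196
m^16 ≡ 196^2 = 38416 ≡ 189
m^32 ≡ 189^2 = 35721 ≡ 203
m^64 ≡ 203^2 = 41209 ≡ 273
101 = 64 + 32 + 4 + 1, so m^101 ≡ 273·203·14·28 ≡ 175 (mod 301)

175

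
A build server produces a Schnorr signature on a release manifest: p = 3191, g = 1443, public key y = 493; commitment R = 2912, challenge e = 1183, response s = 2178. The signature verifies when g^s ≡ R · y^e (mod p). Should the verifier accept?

accept

g^s mod p:
1443^2 = 2082249 ≡ 1717
1443^4 ≡ 1717^2 = 2948089 ≡ 2796
1443^8 ≡ 2796^2 = 7817616 ≡ 2857
1443^16 ≡ 2857^2 = 8162449 ≡ 3062
1443^32 ≡ 3062^2 = 9375844 ≡ 686
1443^64 ≡ 686^2 = 470596 ≡ 1519
1443^128 ≡ 1519^2 = 2307361 ≡ 268
1443^256 ≡ 268^2 = 71824 ≡ 1622
1443^512 ≡ 1622^2 = 2630884 ≡ 1500
1443^1024 ≡ 1500^2 = 2250000 ≡ 345
1443^2048 ≡ 345^2 = 119025 ≡ 958
2178 = 2048 + 128 + 2, so 1443^2178 ≡ 958·268·1717 ≡ 2371 (mod 3191)
R · y^e mod p:
493^2 = 243049 ≡ 533
493^4 ≡ 533^2 = 284089 ≡ 90
493^8 ≡ 90^2 = 8100 ≡ 1718
493^16 ≡ 1718^2 = 2951524 ≡ 3040
493^32 ≡ 3040^2 = 9241600 ≡ 464
493^64 ≡ 464^2 = 215296 ≡ 1499
493^128 ≡ 1499^2 = 2247001 ≡ 537
493^256 ≡ 537^2 = 288369 ≡ 1179
493^512 ≡ 1179^2 = 1390041 ≡ 1956
493^1024 ≡ 1956^2 = 3825936 ≡ 3118
1183 = 1024 + 128 + 16 + 8 + 4 + 2 + 1, so 493^1183 ≡ 3118·537·3040·1718·90·533·493 ≡ 83 (mod 3191)
2912·83 = 241696 ≡ 2371 (mod 3191)
2371 ≡ 2371 (mod 3191); signature holds.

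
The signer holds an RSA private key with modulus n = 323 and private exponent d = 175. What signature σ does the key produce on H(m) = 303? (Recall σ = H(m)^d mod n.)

113

(H(m))^2 ≡ 303^2 = 91809 ≡ 77
(H(m))^4 ≡ 77^2 = 5929 ≡ 115
(H(m))^8 ≡ 115^2 = 13225 ≡ 305
(H(m))^16 ≡ 305^2 = 93025 ≡ 1
(H(m))^32 ≡ 1^2 = 1
(H(m))^64 ≡ 1^2 = 1
(H(m))^128 ≡ 1^2 = 1
175 = 128 + 32 + 8 + 4 + 2 + 1, so (H(m))^175 ≡ 1·1·305·115·77·303 ≡ 113 (mod 323)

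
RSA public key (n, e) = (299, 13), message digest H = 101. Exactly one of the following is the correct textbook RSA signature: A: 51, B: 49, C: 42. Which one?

B

Candidate A: Squares mod 299: 51^1≡51, 51^2≡209, 51^4≡27, 51^8≡131; 13 = 8 + 4 + 1, so 51^13 ≡ 131·27·51 ≡ 90 (mod 299)
Candidate B: Squares mod 299: 49^1≡49, 49^2≡9, 49^4≡81, 49^8≡282; 13 = 8 + 4 + 1, so 49^13 ≡ 282·81·49 ≡ 101 (mod 299)
  → matches H = 101
Candidate C: Squares mod 299: 42^1≡42, 42^2≡269, 42^4≡3, 42^8≡9; 13 = 8 + 4 + 1, so 42^13 ≡ 9·3·42 ≡ 237 (mod 299)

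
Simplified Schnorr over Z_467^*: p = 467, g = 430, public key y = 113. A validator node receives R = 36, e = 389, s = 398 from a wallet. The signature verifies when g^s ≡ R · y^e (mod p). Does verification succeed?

passes

g^s mod p:
Squares mod 467: 430^1≡430, 430^2≡435, 430^4≡90, 430^8≡161, 430^16≡236, 430^32≡123, 430^64≡185, 430^128≡134, 430^256≡210
398 = 256 + 128 + 8 + 4 + 2, so 430^398 ≡ 210·134·161·90·435 ≡ 49 (mod 467)
R · y^e mod p:
Squares mod 467: 113^1≡113, 113^2≡160, 113^4≡382, 113^8≡220, 113^16≡299, 113^32≡204, 113^64≡53, 113^128≡7, 113^256≡49
389 = 256 + 128 + 4 + 1, so 113^389 ≡ 49·7·382·113 ≡ 170 (mod 467)
36·170 = 6120 ≡ 49 (mod 467)
49 ≡ 49 (mod 467); signature holds.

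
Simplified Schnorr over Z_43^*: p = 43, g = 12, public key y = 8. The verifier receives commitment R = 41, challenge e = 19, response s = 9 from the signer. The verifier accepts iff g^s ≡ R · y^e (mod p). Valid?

yes

g^s mod p:
12^2 = 144 ≡ 15
12^4 ≡ 15^2 = 225 ≡ 10
12^8 ≡ 10^2 = 100 ≡ 14
9 = 8 + 1, so 12^9 ≡ 14·12 ≡ 39 (mod 43)
R · y^e mod p:
8^2 = 64 ≡ 21
8^4 ≡ 21^2 = 441 ≡ 11
8^8 ≡ 11^2 = 121 ≡ 35
8^16 ≡ 35^2 = 1225 ≡ 21
19 = 16 + 2 + 1, so 8^19 ≡ 21·21·8 ≡ 2 (mod 43)
41·2 = 82 ≡ 39 (mod 43)
39 ≡ 39 (mod 43); signature holds.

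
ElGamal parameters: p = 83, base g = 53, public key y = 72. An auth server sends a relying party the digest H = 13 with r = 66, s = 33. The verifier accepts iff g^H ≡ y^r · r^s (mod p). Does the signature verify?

verifies

Left side g^H mod p:
53^2 = 2809 ≡ 70
53^4 ≡ 70^2 = 4900 ≡ 3
53^8 ≡ 3^2 = 9
13 = 8 + 4 + 1, so 53^13 ≡ 9·3·53 ≡ 20 (mod 83)
Right side y^r · r^s mod p:
72^2 = 5184 ≡ 38
72^4 ≡ 38^2 = 1444 ≡ 33
72^8 ≡ 33^2 = 1089 ≡ 10
72^16 ≡ 10^2 = 100 ≡ 17
72^32 ≡ 17^2 = 289 ≡ 40
72^64 ≡ 40^2 = 1600 ≡ 23
66 = 64 + 2, so 72^66 ≡ 23·38 ≡ 44 (mod 83)
66^2 = 4356 ≡ 40
66^4 ≡ 40^2 = 1600 ≡ 23
66^8 ≡ 23^2 = 529 ≡ 31
66^16 ≡ 31^2 = 961 ≡ 48
66^32 ≡ 48^2 = 2304 ≡ 63
33 = 32 + 1, so 66^33 ≡ 63·66 ≡ 8 (mod 83)
44·8 = 352 ≡ 20 (mod 83)
20 ≡ 20 (mod 83), so the signature is genuine.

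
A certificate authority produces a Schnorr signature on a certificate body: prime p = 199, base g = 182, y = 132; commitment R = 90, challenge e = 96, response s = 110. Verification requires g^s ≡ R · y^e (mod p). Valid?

g^s mod p:
182^2 = 33124 ≡ 90
182^4 ≡ 90^2 = 8100 ≡ 140
182^8 ≡ 140^2 = 19600 ≡ 98
182^16 ≡ 98^2 = 9604 ≡ 52
182^32 ≡ 52^2 = 2704 ≡ 117
182^64 ≡ 117^2 = 13689 ≡ 157
110 = 64 + 32 + 8 + 4 + 2, so 182^110 ≡ 157·117·98·140·90 ≡ 106 (mod 199)
R · y^e mod p:
132^2 = 17424 ≡ 111
132^4 ≡ 111^2 = 12321 ≡ 182
132^8 ≡ 182^2 = 33124 ≡ 90
132^16 ≡ 90^2 = 8100 ≡ 140
132^32 ≡ 140^2 = 19600 ≡ 98
132^64 ≡ 98^2 = 9604 ≡ 52
96 = 64 + 32, so 132^96 ≡ 52·98 ≡ 121 (mod 199)
90·121 = 10890 ≡ 144 (mod 199)
106 ≠ 144; the check fails.

no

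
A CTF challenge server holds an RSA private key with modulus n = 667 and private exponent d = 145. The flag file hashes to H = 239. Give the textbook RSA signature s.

219

H^2 ≡ 239^2 = 57121 ≡ 426
H^4 ≡ 426^2 = 181476 ≡ 52
H^8 ≡ 52^2 = 2704 ≡ 36
H^16 ≡ 36^2 = 1296 ≡ 629
H^32 ≡ 629^2 = 395641 ≡ 110
H^64 ≡ 110^2 = 12100 ≡ 94
H^128 ≡ 94^2 = 8836 ≡ 165
145 = 128 + 16 + 1, so H^145 ≡ 165·629·239 ≡ 219 (mod 667)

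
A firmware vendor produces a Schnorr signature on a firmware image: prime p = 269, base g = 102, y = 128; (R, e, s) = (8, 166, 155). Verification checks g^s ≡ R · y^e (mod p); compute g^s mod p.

234

102^2 = 10404 ≡ 182
102^4 ≡ 182^2 = 33124 ≡ 37
102^8 ≡ 37^2 = 1369 ≡ 24
102^16 ≡ 24^2 = 576 ≡ 38
102^32 ≡ 38^2 = 1444 ≡ 99
102^64 ≡ 99^2 = 9801 ≡ 117
102^128 ≡ 117^2 = 13689 ≡ 239
155 = 128 + 16 + 8 + 2 + 1, so 102^155 ≡ 239·38·24·182·102 ≡ 234 (mod 269)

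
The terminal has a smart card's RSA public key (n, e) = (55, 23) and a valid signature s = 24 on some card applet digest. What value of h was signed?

19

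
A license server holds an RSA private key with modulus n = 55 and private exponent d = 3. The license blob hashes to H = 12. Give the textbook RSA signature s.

23

H^2 ≡ 12^2 = 144 ≡ 34
3 = 2 + 1, so H^3 ≡ 34·12 ≡ 23 (mod 55)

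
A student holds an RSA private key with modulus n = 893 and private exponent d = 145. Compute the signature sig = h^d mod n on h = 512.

835

Squares mod 893: h^1≡512, h^2≡495, h^4≡343, h^8≡666, h^16≡628, h^32≡571, h^64≡96, h^128≡286
145 = 128 + 16 + 1, so h^145 ≡ 286·628·512 ≡ 835 (mod 893)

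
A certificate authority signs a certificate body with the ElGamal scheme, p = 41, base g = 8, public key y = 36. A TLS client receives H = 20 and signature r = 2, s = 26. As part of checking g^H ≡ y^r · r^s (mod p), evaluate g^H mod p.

1

8^2 = 64 ≡ 23
8^4 ≡ 23^2 = 529 ≡ 37
8^8 ≡ 37^2 = 1369 ≡ 16
8^16 ≡ 16^2 = 256 ≡ 10
20 = 16 + 4, so 8^20 ≡ 10·37 ≡ 1 (mod 41)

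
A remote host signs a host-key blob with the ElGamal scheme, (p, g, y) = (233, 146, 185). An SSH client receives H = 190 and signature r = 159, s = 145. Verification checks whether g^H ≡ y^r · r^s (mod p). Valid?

no

Left side g^H mod p:
146^2 = 21316 ≡ 113
146^4 ≡ 113^2 = 12769 ≡ 187
146^8 ≡ 187^2 = 34969 ≡ 19
146^16 ≡ 19^2 = 361 ≡ 128
146^32 ≡ 128^2 = 16384 ≡ 74
146^64 ≡ 74^2 = 5476 ≡ 117
146^128 ≡ 117^2 = 13689 ≡ 175
190 = 128 + 32 + 16 + 8 + 4 + 2, so 146^190 ≡ 175·74·128·19·187·113 ≡ 208 (mod 233)
Right side y^r · r^s mod p:
185^2 = 34225 ≡ 207
185^4 ≡ 207^2 = 42849 ≡ 210
185^8 ≡ 210^2 = 44100 ≡ 63
185^16 ≡ 63^2 = 3969 ≡ 8
185^32 ≡ 8^2 = 64
185^64 ≡ 64^2 = 4096 ≡ 135
185^128 ≡ 135^2 = 18225 ≡ 51
159 = 128 + 16 + 8 + 4 + 2 + 1, so 185^159 ≡ 51·8·63·210·207·185 ≡ 165 (mod 233)
159^2 = 25281 ≡ 117
159^4 ≡ 117^2 = 13689 ≡ 175
159^8 ≡ 175^2 = 30625 ≡ 102
159^16 ≡ 102^2 = 10404 ≡ 152
159^32 ≡ 152^2 = 23104 ≡ 37
159^64 ≡ 37^2 = 1369 ≡ 204
159^128 ≡ 204^2 = 41616 ≡ 142
145 = 128 + 16 + 1, so 159^145 ≡ 142·152·159 ≡ 232 (mod 233)
165·232 = 38280 ≡ 68 (mod 233)
208 ≠ 68, so verification fails.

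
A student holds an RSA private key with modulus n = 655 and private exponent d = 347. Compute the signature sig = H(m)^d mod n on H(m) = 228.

87

Squares mod 655: (H(m))^1≡228, (H(m))^2≡239, (H(m))^4≡136, (H(m))^8≡156, (H(m))^16≡101, (H(m))^32≡376, (H(m))^64≡551, (H(m))^128≡336, (H(m))^256≡236
347 = 256 + 64 + 16 + 8 + 2 + 1, so (H(m))^347 ≡ 236·551·101·156·239·228 ≡ 87 (mod 655)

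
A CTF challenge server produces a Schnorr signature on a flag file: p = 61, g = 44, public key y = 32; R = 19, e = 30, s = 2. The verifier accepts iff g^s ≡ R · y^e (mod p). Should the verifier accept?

reject

g^s mod p:
44^2 mod 61 = 45
R · y^e mod p:
32^30 mod 61 = 60
19·60 = 1140 ≡ 42 (mod 61)
45 ≠ 42; the check fails.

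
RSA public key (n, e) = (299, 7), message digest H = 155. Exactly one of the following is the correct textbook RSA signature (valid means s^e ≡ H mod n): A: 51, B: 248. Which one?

A

Candidate A: 51^2 = 2601 ≡ 209; 51^4 ≡ 209^2 = 43681 ≡ 27; 7 = 4 + 2 + 1, so 51^7 ≡ 27·209·51 ≡ 155 (mod 299)
  → matches H = 155
Candidate B: 248^2 = 61504 ≡ 209; 248^4 ≡ 209^2 = 43681 ≡ 27; 7 = 4 + 2 + 1, so 248^7 ≡ 27·209·248 ≡ 144 (mod 299)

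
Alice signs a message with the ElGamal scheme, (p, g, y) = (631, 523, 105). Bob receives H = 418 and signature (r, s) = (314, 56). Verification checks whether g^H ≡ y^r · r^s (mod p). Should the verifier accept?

accept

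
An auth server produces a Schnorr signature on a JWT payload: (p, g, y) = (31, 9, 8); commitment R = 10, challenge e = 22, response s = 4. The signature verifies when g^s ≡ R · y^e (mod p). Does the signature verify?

g^s mod p:
Squares mod 31: 9^1≡9, 9^2≡19, 9^4≡20
9^4 ≡ 20 (mod 31)
R · y^e mod p:
Squares mod 31: 8^1≡8, 8^2≡2, 8^4≡4, 8^8≡16, 8^16≡8
22 = 16 + 4 + 2, so 8^22 ≡ 8·4·2 ≡ 2 (mod 31)
10·2 = 20 ≡ 20 (mod 31)
20 ≡ 20 (mod 31); signature holds.

verifies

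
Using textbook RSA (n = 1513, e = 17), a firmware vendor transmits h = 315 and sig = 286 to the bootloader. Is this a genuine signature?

sig^2 ≡ 286^2 = 81796 ≡ 94
sig^4 ≡ 94^2 = 8836 ≡ 1271
sig^8 ≡ 1271^2 = 1615441 ≡ 1070
sig^16 ≡ 1070^2 = 1144900 ≡ 1072
17 = 16 + 1, so sig^17 ≡ 1072·286 ≡ 966 (mod 1513)
966 ≠ 315, so verification fails.

forged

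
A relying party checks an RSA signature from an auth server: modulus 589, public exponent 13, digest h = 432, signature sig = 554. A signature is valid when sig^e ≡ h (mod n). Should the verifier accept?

accept

sig^2 ≡ 554^2 = 306916 ≡ 47
sig^4 ≡ 47^2 = 2209 ≡ 442
sig^8 ≡ 442^2 = 195364 ≡ 405
13 = 8 + 4 + 1, so sig^13 ≡ 405·442·554 ≡ 432 (mod 589)
432 = h, so the signature checks out.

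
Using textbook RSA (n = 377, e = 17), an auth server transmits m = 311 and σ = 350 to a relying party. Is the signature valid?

σ^2 ≡ 350^2 = 122500 ≡ 352
σ^4 ≡ 352^2 = 123904 ≡ 248
σ^8 ≡ 248^2 = 61504 ≡ 53
σ^16 ≡ 53^2 = 2809 ≡ 170
17 = 16 + 1, so σ^17 ≡ 170·350 ≡ 311 (mod 377)
σ^17 mod 377 = 311 matches m.

valid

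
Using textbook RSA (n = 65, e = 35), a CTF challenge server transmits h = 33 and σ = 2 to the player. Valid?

Squares mod 65: σ^1≡2, σ^2≡4, σ^4≡16, σ^8≡61, σ^16≡16, σ^32≡61
35 = 32 + 2 + 1, so σ^35 ≡ 61·4·2 ≡ 33 (mod 65)
Since 33 equals the digest 33, verification succeeds.

yes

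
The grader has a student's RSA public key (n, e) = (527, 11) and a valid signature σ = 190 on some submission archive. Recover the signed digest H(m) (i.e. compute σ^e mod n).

500

Squares mod 527: σ^1≡190, σ^2≡264, σ^4≡132, σ^8≡33
11 = 8 + 2 + 1, so σ^11 ≡ 33·264·190 ≡ 500 (mod 527)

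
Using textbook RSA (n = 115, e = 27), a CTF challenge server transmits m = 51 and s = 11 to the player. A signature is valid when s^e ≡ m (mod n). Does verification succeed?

s^2 ≡ 11^2 = 121 ≡ 6
s^4 ≡ 6^2 = 36
s^8 ≡ 36^2 = 1296 ≡ 31
s^16 ≡ 31^2 = 961 ≡ 41
27 = 16 + 8 + 2 + 1, so s^27 ≡ 41·31·6·11 ≡ 51 (mod 115)
s^27 mod 115 = 51 matches m.

passes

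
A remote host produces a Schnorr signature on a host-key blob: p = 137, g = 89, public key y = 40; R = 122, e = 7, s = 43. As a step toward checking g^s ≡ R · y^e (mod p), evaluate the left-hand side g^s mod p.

84

Squares mod 137: 89^1≡89, 89^2≡112, 89^4≡77, 89^8≡38, 89^16≡74, 89^32≡133
43 = 32 + 8 + 2 + 1, so 89^43 ≡ 133·38·112·89 ≡ 84 (mod 137)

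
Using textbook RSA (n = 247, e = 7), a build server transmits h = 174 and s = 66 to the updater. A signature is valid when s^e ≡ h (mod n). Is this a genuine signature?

forged

s^2 ≡ 66^2 = 4356 ≡ 157
s^4 ≡ 157^2 = 24649 ≡ 196
7 = 4 + 2 + 1, so s^7 ≡ 196·157·66 ≡ 118 (mod 247)
The recovered value 118 does not match the digest 174.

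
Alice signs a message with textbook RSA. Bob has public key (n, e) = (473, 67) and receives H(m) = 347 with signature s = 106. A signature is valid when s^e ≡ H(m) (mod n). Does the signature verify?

verifies

s^67 mod 473 = 347
Since 347 equals the digest 347, verification succeeds.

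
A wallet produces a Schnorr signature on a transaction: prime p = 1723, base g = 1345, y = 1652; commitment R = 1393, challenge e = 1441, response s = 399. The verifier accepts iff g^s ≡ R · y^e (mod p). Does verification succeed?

passes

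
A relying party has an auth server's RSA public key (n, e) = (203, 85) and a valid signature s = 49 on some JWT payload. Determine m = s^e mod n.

49

Squares mod 203: s^1≡49, s^2≡168, s^4≡7, s^8≡49, s^16≡168, s^32≡7, s^64≡49
85 = 64 + 16 + 4 + 1, so s^85 ≡ 49·168·7·49 ≡ 49 (mod 203)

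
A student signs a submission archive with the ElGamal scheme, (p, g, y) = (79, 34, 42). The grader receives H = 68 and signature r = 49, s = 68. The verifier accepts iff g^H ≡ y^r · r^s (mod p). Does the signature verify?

Left side g^H mod p:
Squares mod 79: 34^1≡34, 34^2≡50, 34^4≡51, 34^8≡73, 34^16≡36, 34^32≡32, 34^64≡76
68 = 64 + 4, so 34^68 ≡ 76·51 ≡ 5 (mod 79)
Right side y^r · r^s mod p:
Squares mod 79: 42^1≡42, 42^2≡26, 42^4≡44, 42^8≡40, 42^16≡20, 42^32≡5
49 = 32 + 16 + 1, so 42^49 ≡ 5·20·42 ≡ 13 (mod 79)
Squares mod 79: 49^1≡49, 49^2≡31, 49^4≡13, 49^8≡11, 49^16≡42, 49^32≡26, 49^64≡44
68 = 64 + 4, so 49^68 ≡ 44·13 ≡ 19 (mod 79)
13·19 = 247 ≡ 10 (mod 79)
5 ≠ 10, so verification fails.

does not verify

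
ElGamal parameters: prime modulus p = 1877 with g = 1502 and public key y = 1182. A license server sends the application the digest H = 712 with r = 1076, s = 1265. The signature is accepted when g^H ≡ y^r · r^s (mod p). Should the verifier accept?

reject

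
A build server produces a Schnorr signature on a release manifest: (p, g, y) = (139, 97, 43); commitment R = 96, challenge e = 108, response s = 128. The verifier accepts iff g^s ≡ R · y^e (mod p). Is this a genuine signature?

g^s mod p:
Squares mod 139: 97^1≡97, 97^2≡96, 97^4≡42, 97^8≡96, 97^16≡42, 97^32≡96, 97^64≡42, 97^128≡96
97^128 ≡ 96 (mod 139)
R · y^e mod p:
Squares mod 139: 43^1≡43, 43^2≡42, 43^4≡96, 43^8≡42, 43^16≡96, 43^32≡42, 43^64≡96
108 = 64 + 32 + 8 + 4, so 43^108 ≡ 96·42·42·96 ≡ 1 (mod 139)
96·1 = 96 ≡ 96 (mod 139)
96 ≡ 96 (mod 139); signature holds.

genuine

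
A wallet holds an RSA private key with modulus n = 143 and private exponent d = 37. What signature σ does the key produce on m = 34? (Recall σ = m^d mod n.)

m^37 mod 143 = 34

34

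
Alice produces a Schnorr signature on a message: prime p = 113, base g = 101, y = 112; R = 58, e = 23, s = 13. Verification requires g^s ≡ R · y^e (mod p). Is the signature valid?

g^s mod p:
101^2 = 10201 ≡ 31
101^4 ≡ 31^2 = 961 ≡ 57
101^8 ≡ 57^2 = 3249 ≡ 85
13 = 8 + 4 + 1, so 101^13 ≡ 85·57·101 ≡ 55 (mod 113)
R · y^e mod p:
112^2 = 12544 ≡ 1
112^4 ≡ 1^2 = 1
112^8 ≡ 1^2 = 1
112^16 ≡ 1^2 = 1
23 = 16 + 4 + 2 + 1, so 112^23 ≡ 1·1·1·112 ≡ 112 (mod 113)
58·112 = 6496 ≡ 55 (mod 113)
55 ≡ 55 (mod 113); signature holds.

valid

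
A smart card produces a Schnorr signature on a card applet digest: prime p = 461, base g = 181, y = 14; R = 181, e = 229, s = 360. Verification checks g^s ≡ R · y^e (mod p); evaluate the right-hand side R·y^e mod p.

441

Squares mod 461: 14^1≡14, 14^2≡196, 14^4≡153, 14^8≡359, 14^16≡262, 14^32≡416, 14^64≡181, 14^128≡30
229 = 128 + 64 + 32 + 4 + 1, so 14^229 ≡ 30·181·416·153·14 ≡ 33 (mod 461)
R · y^e ≡ 181·33 = 5973 ≡ 441 (mod 461)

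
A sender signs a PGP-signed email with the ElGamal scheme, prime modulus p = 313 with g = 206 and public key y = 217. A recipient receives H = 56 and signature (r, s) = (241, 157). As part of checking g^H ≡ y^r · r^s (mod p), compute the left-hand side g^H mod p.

137

206^2 = 42436 ≡ 181
206^4 ≡ 181^2 = 32761 ≡ 209
206^8 ≡ 209^2 = 43681 ≡ 174
206^16 ≡ 174^2 = 30276 ≡ 228
206^32 ≡ 228^2 = 51984 ≡ 26
56 = 32 + 16 + 8, so 206^56 ≡ 26·228·174 ≡ 137 (mod 313)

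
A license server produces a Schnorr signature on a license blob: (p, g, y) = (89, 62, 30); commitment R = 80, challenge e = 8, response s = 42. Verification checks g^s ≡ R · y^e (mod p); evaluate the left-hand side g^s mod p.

Squares mod 89: 62^1≡62, 62^2≡17, 62^4≡22, 62^8≡39, 62^16≡8, 62^32≡64
42 = 32 + 8 + 2, so 62^42 ≡ 64·39·17 ≡ 68 (mod 89)

68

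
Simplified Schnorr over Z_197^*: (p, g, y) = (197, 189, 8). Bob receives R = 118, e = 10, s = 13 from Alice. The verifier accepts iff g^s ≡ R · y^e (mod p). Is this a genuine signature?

forged

g^s mod p:
Squares mod 197: 189^1≡189, 189^2≡64, 189^4≡156, 189^8≡105
13 = 8 + 4 + 1, so 189^13 ≡ 105·156·189 ≡ 162 (mod 197)
R · y^e mod p:
Squares mod 197: 8^1≡8, 8^2≡64, 8^4≡156, 8^8≡105
10 = 8 + 2, so 8^10 ≡ 105·64 ≡ 22 (mod 197)
118·22 = 2596 ≡ 35 (mod 197)
162 ≠ 35; the check fails.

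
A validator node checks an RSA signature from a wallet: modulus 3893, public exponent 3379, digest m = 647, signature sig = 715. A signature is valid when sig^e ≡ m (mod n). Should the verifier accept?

sig^2 ≡ 715^2 = 511225 ≡ 1242
sig^4 ≡ 1242^2 = 1542564 ≡ 936
sig^8 ≡ 936^2 = 876096 ≡ 171
sig^16 ≡ 171^2 = 29241 ≡ 1990
sig^32 ≡ 1990^2 = 3960100 ≡ 919
sig^64 ≡ 919^2 = 844561 ≡ 3673
sig^128 ≡ 3673^2 = 13490929 ≡ 1684
sig^256 ≡ 1684^2 = 2835856 ≡ 1752
sig^512 ≡ 1752^2 = 3069504 ≡ 1820
sig^1024 ≡ 1820^2 = 3312400 ≡ 3350
sig^2048 ≡ 3350^2 = 11222500 ≡ 2874
3379 = 2048 + 1024 + 256 + 32 + 16 + 2 + 1, so sig^3379 ≡ 2874·3350·1752·919·1990·1242·715 ≡ 647 (mod 3893)
647 = m, so the signature checks out.

accept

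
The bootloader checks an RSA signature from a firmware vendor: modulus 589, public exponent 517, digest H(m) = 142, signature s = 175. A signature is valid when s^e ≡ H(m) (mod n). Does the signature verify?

verifies

s^2 ≡ 175^2 = 30625 ≡ 586
s^4 ≡ 586^2 = 343396 ≡ 9
s^8 ≡ 9^2 = 81
s^16 ≡ 81^2 = 6561 ≡ 82
s^32 ≡ 82^2 = 6724 ≡ 245
s^64 ≡ 245^2 = 60025 ≡ 536
s^128 ≡ 536^2 = 287296 ≡ 453
s^256 ≡ 453^2 = 205209 ≡ 237
s^512 ≡ 237^2 = 56169 ≡ 214
517 = 512 + 4 + 1, so s^517 ≡ 214·9·175 ≡ 142 (mod 589)
Since 142 equals the digest 142, verification succeeds.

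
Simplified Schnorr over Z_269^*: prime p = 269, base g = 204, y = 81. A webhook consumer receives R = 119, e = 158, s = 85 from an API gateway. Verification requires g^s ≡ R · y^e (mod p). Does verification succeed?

g^s mod p:
204^2 = 41616 ≡ 190
204^4 ≡ 190^2 = 36100 ≡ 54
204^8 ≡ 54^2 = 2916 ≡ 226
204^16 ≡ 226^2 = 51076 ≡ 235
204^32 ≡ 235^2 = 55225 ≡ 80
204^64 ≡ 80^2 = 6400 ≡ 213
85 = 64 + 16 + 4 + 1, so 204^85 ≡ 213·235·54·204 ≡ 265 (mod 269)
R · y^e mod p:
81^2 = 6561 ≡ 105
81^4 ≡ 105^2 = 11025 ≡ 265
81^8 ≡ 265^2 = 70225 ≡ 16
81^16 ≡ 16^2 = 256
81^32 ≡ 256^2 = 65536 ≡ 169
81^64 ≡ 169^2 = 28561 ≡ 47
81^128 ≡ 47^2 = 2209 ≡ 57
158 = 128 + 16 + 8 + 4 + 2, so 81^158 ≡ 57·256·16·265·105 ≡ 61 (mod 269)
119·61 = 7259 ≡ 265 (mod 269)
265 ≡ 265 (mod 269); signature holds.

passes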